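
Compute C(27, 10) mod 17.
1

Using Lucas' theorem:
Write n=27 and k=10 in base 17:
n in base 17: [1, 10]
k in base 17: [0, 10]
C(27,10) mod 17 = ∏ C(n_i, k_i) mod 17
Digit binomials (mod 17): C(1,0) = 1; C(10,10) = 1
Product: 1 × 1 = 1 ≡ 1 (mod 17)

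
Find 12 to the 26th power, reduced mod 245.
39

Repeated squaring. Binary of 26 = 11010.
12^1 ≡ 12 (mod 245); 12^2 ≡ 144 (mod 245); 12^4 ≡ 156 (mod 245); 12^8 ≡ 81 (mod 245); 12^16 ≡ 191 (mod 245)
12^26 = 12^2 × 12^8 × 12^16 ≡ 39 (mod 245)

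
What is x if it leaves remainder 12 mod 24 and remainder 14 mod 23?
60

Using Chinese Remainder Theorem:
M = 24 × 23 = 552
M1 = 23, M2 = 24
y1 = 23^(-1) mod 24 = 23
y2 = 24^(-1) mod 23 = 1
x = (12×23×23 + 14×24×1) mod 552 = 60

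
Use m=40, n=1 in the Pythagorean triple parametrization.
(1599, 80, 1601)

Euclid's formula: a = m² - n², b = 2mn, c = m² + n²
m = 40, n = 1
a = 40² - 1² = 1600 - 1 = 1599
b = 2 × 40 × 1 = 80
c = 40² + 1² = 1600 + 1 = 1601
Verification: 1599² + 80² = 2556801 + 6400 = 2563201 = 1601² ✓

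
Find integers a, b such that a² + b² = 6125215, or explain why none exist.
Not possible

Factorization: 6125215 = 5 × 107^3
By Fermat: n is sum of two squares iff every prime p ≡ 3 (mod 4) appears to even power.
Prime(s) ≡ 3 (mod 4) with odd exponent: [(107, 3)]
Therefore 6125215 cannot be expressed as a² + b².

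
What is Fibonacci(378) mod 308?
76

Matrix identity: Q^n = [[F_(n+1), F_n], [F_n, F_(n-1)]] with Q = [[1,1],[1,0]].
n = 378 = 101111010₂. Square-and-multiply, entries mod 308:
Q^1 = [[1,1],[1,0]]
Q^2 = (Q^1)² = [[2,1],[1,1]]
Q^5 = (Q^2)²·Q = [[8,5],[5,3]]
Q^11 = (Q^5)²·Q = [[144,89],[89,55]]
Q^23 = (Q^11)²·Q = [[168,13],[13,155]]
Q^47 = (Q^23)²·Q = [[252,57],[57,195]]
Q^94 = (Q^47)² = [[225,223],[223,2]]
Q^189 = (Q^94)²·Q = [[55,254],[254,109]]
Q^378 = (Q^189)² = [[89,76],[76,13]]
F_378 mod 308 = Q^378[0][1] = 76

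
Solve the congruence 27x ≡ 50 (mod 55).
x ≡ 10 (mod 55)

gcd(27, 55) = 1, which divides 50, so solutions exist.
Find 27^(-1) mod 55 by the extended Euclidean algorithm:
55 = 2 × 27 + 1  ⟹  1 = (1)·55 + (-2)·27
So (-2)·27 ≡ 1 (mod 55), i.e. 27^(-1) ≡ -2 ≡ 53 (mod 55).
x ≡ 53 × 50 = 2650 ≡ 10 (mod 55).
Check: 27 × 10 = 270 ≡ 50 (mod 55).
Unique solution: x ≡ 10 (mod 55)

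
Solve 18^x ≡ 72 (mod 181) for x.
95

Baby-step giant-step with step n = ⌈√181⌉ = 14.
Baby steps 18^j mod 181 (j:value) for j=0..13: 0:1, 1:18, 2:143, 3:40, 4:177, 5:109, 6:152, 7:21, 8:16, 9:107, 10:116, 11:97, 12:117, 13:115.
Giant-step multiplier: 18^(-14) ≡ 18^(180-14) = 18^166 ≡ 55 (mod 181).
Giant steps γ_i = 72·55^i mod 181: γ_0=72, γ_1=159, γ_2=57, γ_3=58, γ_4=113, γ_5=61, γ_6=97 (in table at j=11).
x = i·n + j = 6·14 + 11 = 95.
Check: 18^95 ≡ 72 (mod 181).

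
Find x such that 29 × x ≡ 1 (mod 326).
45

gcd(29, 326) = 1, so the inverse exists.
Extended Euclidean algorithm on (326, 29):
326 = 11 × 29 + 7  ⟹  7 = (1)·326 + (-11)·29
29 = 4 × 7 + 1  ⟹  1 = (-4)·326 + (45)·29
So (45)·29 ≡ 1 (mod 326), i.e. 29^(-1) ≡ 45 (mod 326).
Check: 29 × 45 = 1305 ≡ 1 (mod 326)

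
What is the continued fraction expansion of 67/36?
[1; 1, 6, 5]

Euclidean algorithm steps:
67 = 1 × 36 + 31
36 = 1 × 31 + 5
31 = 6 × 5 + 1
5 = 5 × 1 + 0
Continued fraction: [1; 1, 6, 5]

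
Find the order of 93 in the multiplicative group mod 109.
18

109 is prime, so ord(93) divides φ(109) = 108.
Divisors of 108: 1, 2, 3, 4, 6, 9, 12, 18, 27, 36, 54, 108.
Repeated squaring: 93^1 ≡ 93, 93^2 ≡ 38, 93^4 ≡ 27, 93^8 ≡ 75, 93^16 ≡ 66, 93^32 ≡ 105, 93^64 ≡ 16 (mod 109).
Test 93^d mod 109 for each divisor d in increasing order:
93^1 ≡ 93
93^2 ≡ 38
93^3 = 93^2·93^1 ≡ 46
93^4 ≡ 27
93^6 = 93^4·93^2 ≡ 45
93^9 = 93^8·93^1 ≡ 108
93^12 = 93^8·93^4 ≡ 63
93^18 = 93^16·93^2 ≡ 1  ← first divisor giving 1
The order is 18.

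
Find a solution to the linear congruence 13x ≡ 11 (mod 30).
x ≡ 17 (mod 30)

gcd(13, 30) = 1, which divides 11, so solutions exist.
Find 13^(-1) mod 30 by the extended Euclidean algorithm:
30 = 2 × 13 + 4  ⟹  4 = (1)·30 + (-2)·13
13 = 3 × 4 + 1  ⟹  1 = (-3)·30 + (7)·13
So (7)·13 ≡ 1 (mod 30), i.e. 13^(-1) ≡ 7 (mod 30).
x ≡ 7 × 11 = 77 ≡ 17 (mod 30).
Check: 13 × 17 = 221 ≡ 11 (mod 30).
Unique solution: x ≡ 17 (mod 30)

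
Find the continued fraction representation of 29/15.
[1; 1, 14]

Euclidean algorithm steps:
29 = 1 × 15 + 14
15 = 1 × 14 + 1
14 = 14 × 1 + 0
Continued fraction: [1; 1, 14]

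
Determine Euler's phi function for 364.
144

364 = 2^2 × 7 × 13
φ(n) = n × ∏(1 - 1/p) for each prime p dividing n
φ(364) = 364 × (1 - 1/2) × (1 - 1/7) × (1 - 1/13) = 144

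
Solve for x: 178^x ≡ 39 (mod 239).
79

Baby-step giant-step with step n = ⌈√239⌉ = 16.
Baby steps 178^j mod 239 (j:value) for j=0..15: 0:1, 1:178, 2:136, 3:69, 4:93, 5:63, 6:220, 7:203, 8:45, 9:123, 10:145, 11:237, 12:122, 13:206, 14:101, 15:53.
Giant-step multiplier: 178^(-16) ≡ 178^(238-16) = 178^222 ≡ 55 (mod 239).
Giant steps γ_i = 39·55^i mod 239: γ_0=39, γ_1=233, γ_2=148, γ_3=14, γ_4=53 (in table at j=15).
x = i·n + j = 4·16 + 15 = 79.
Check: 178^79 ≡ 39 (mod 239).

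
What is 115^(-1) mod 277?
53

gcd(115, 277) = 1, so the inverse exists.
Extended Euclidean algorithm on (277, 115):
277 = 2 × 115 + 47  ⟹  47 = (1)·277 + (-2)·115
115 = 2 × 47 + 21  ⟹  21 = (-2)·277 + (5)·115
47 = 2 × 21 + 5  ⟹  5 = (5)·277 + (-12)·115
21 = 4 × 5 + 1  ⟹  1 = (-22)·277 + (53)·115
So (53)·115 ≡ 1 (mod 277), i.e. 115^(-1) ≡ 53 (mod 277).
Check: 115 × 53 = 6095 ≡ 1 (mod 277)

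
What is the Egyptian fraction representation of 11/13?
1/2 + 1/3 + 1/78

Greedy algorithm:
11/13: ceiling(13/11) = 2, use 1/2
9/26: ceiling(26/9) = 3, use 1/3
1/78: ceiling(78/1) = 78, use 1/78
Result: 11/13 = 1/2 + 1/3 + 1/78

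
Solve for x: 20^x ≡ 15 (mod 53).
48

Baby-step giant-step with step n = ⌈√53⌉ = 8.
Baby steps 20^j mod 53 (j:value) for j=0..7: 0:1, 1:20, 2:29, 3:50, 4:46, 5:19, 6:9, 7:21.
Giant-step multiplier: 20^(-8) ≡ 20^(52-8) = 20^44 ≡ 13 (mod 53).
Giant steps γ_i = 15·13^i mod 53: γ_0=15, γ_1=36, γ_2=44, γ_3=42, γ_4=16, γ_5=49, γ_6=1 (in table at j=0).
x = i·n + j = 6·8 + 0 = 48.
Check: 20^48 ≡ 15 (mod 53).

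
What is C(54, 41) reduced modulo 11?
4

Using Lucas' theorem:
Write n=54 and k=41 in base 11:
n in base 11: [4, 10]
k in base 11: [3, 8]
C(54,41) mod 11 = ∏ C(n_i, k_i) mod 11
Digit binomials (mod 11): C(4,3) = 4; C(10,8) = 45 ≡ 1
Product: 4 × 1 = 4 ≡ 4 (mod 11)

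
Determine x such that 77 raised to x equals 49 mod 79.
46

Baby-step giant-step with step n = ⌈√79⌉ = 9.
Baby steps 77^j mod 79 (j:value) for j=0..8: 0:1, 1:77, 2:4, 3:71, 4:16, 5:47, 6:64, 7:30, 8:19.
Giant-step multiplier: 77^(-9) ≡ 77^(78-9) = 77^69 ≡ 27 (mod 79).
Giant steps γ_i = 49·27^i mod 79: γ_0=49, γ_1=59, γ_2=13, γ_3=35, γ_4=76, γ_5=77 (in table at j=1).
x = i·n + j = 5·9 + 1 = 46.
Check: 77^46 ≡ 49 (mod 79).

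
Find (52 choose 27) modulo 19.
2

Using Lucas' theorem:
Write n=52 and k=27 in base 19:
n in base 19: [2, 14]
k in base 19: [1, 8]
C(52,27) mod 19 = ∏ C(n_i, k_i) mod 19
Digit binomials (mod 19): C(2,1) = 2; C(14,8) = 3003 ≡ 1
Product: 2 × 1 = 2 ≡ 2 (mod 19)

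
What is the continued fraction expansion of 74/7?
[10; 1, 1, 3]

Euclidean algorithm steps:
74 = 10 × 7 + 4
7 = 1 × 4 + 3
4 = 1 × 3 + 1
3 = 3 × 1 + 0
Continued fraction: [10; 1, 1, 3]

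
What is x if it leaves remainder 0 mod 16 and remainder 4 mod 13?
160

Using Chinese Remainder Theorem:
M = 16 × 13 = 208
M1 = 13, M2 = 16
y1 = 13^(-1) mod 16 = 5
y2 = 16^(-1) mod 13 = 9
x = (0×13×5 + 4×16×9) mod 208 = 160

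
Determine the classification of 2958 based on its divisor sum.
abundant

Proper divisors of 2958: sum = 1 + 2 + 3 + 6 + 17 + 29 + 34 + 51 + 58 + 87 + 102 + 174 + 493 + 986 + 1479 = 3522
Since 3522 > 2958, 2958 is abundant.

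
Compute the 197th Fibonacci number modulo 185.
172

Matrix identity: Q^n = [[F_(n+1), F_n], [F_n, F_(n-1)]] with Q = [[1,1],[1,0]].
n = 197 = 11000101₂. Square-and-multiply, entries mod 185:
Q^1 = [[1,1],[1,0]]
Q^3 = (Q^1)²·Q = [[3,2],[2,1]]
Q^6 = (Q^3)² = [[13,8],[8,5]]
Q^12 = (Q^6)² = [[48,144],[144,89]]
Q^24 = (Q^12)² = [[100,118],[118,167]]
Q^49 = (Q^24)²·Q = [[115,59],[59,56]]
Q^98 = (Q^49)² = [[56,99],[99,142]]
Q^197 = (Q^98)²·Q = [[164,172],[172,177]]
F_197 mod 185 = Q^197[0][1] = 172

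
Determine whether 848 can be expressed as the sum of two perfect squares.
8² + 28² (a=8, b=28)

Factorization: 848 = 2^4 × 53
By Fermat: n is sum of two squares iff every prime p ≡ 3 (mod 4) appears to even power.
All primes ≡ 3 (mod 4) appear to even power.
Search a = 0, 1, 2, … for 848 - a² a perfect square: first hit at a = 8: 848 - 64 = 784 = 28².
848 = 8² + 28² = 64 + 784 ✓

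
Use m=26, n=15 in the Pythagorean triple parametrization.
(451, 780, 901)

Euclid's formula: a = m² - n², b = 2mn, c = m² + n²
m = 26, n = 15
a = 26² - 15² = 676 - 225 = 451
b = 2 × 26 × 15 = 780
c = 26² + 15² = 676 + 225 = 901
Verification: 451² + 780² = 203401 + 608400 = 811801 = 901² ✓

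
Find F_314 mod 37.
18

Matrix identity: Q^n = [[F_(n+1), F_n], [F_n, F_(n-1)]] with Q = [[1,1],[1,0]].
n = 314 = 100111010₂. Square-and-multiply, entries mod 37:
Q^1 = [[1,1],[1,0]]
Q^2 = (Q^1)² = [[2,1],[1,1]]
Q^4 = (Q^2)² = [[5,3],[3,2]]
Q^9 = (Q^4)²·Q = [[18,34],[34,21]]
Q^19 = (Q^9)²·Q = [[31,0],[0,31]]
Q^39 = (Q^19)²·Q = [[36,36],[36,0]]
Q^78 = (Q^39)² = [[2,1],[1,1]]
Q^157 = (Q^78)²·Q = [[8,5],[5,3]]
Q^314 = (Q^157)² = [[15,18],[18,34]]
F_314 mod 37 = Q^314[0][1] = 18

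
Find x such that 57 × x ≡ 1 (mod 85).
3

gcd(57, 85) = 1, so the inverse exists.
Extended Euclidean algorithm on (85, 57):
85 = 1 × 57 + 28  ⟹  28 = (1)·85 + (-1)·57
57 = 2 × 28 + 1  ⟹  1 = (-2)·85 + (3)·57
So (3)·57 ≡ 1 (mod 85), i.e. 57^(-1) ≡ 3 (mod 85).
Check: 57 × 3 = 171 ≡ 1 (mod 85)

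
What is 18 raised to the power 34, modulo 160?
64

Repeated squaring. Binary of 34 = 100010.
18^1 ≡ 18 (mod 160); 18^2 ≡ 4 (mod 160); 18^4 ≡ 16 (mod 160); 18^8 ≡ 96 (mod 160); 18^16 ≡ 96 (mod 160); 18^32 ≡ 96 (mod 160)
18^34 = 18^2 × 18^32 ≡ 64 (mod 160)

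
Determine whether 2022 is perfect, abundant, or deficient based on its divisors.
abundant

Proper divisors of 2022: sum = 1 + 2 + 3 + 6 + 337 + 674 + 1011 = 2034
Since 2034 > 2022, 2022 is abundant.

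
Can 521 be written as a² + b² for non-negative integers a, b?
11² + 20² (a=11, b=20)

Factorization: 521 = 521
By Fermat: n is sum of two squares iff every prime p ≡ 3 (mod 4) appears to even power.
All primes ≡ 3 (mod 4) appear to even power.
Search a = 0, 1, 2, … for 521 - a² a perfect square: first hit at a = 11: 521 - 121 = 400 = 20².
521 = 11² + 20² = 121 + 400 ✓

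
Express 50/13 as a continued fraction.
[3; 1, 5, 2]

Euclidean algorithm steps:
50 = 3 × 13 + 11
13 = 1 × 11 + 2
11 = 5 × 2 + 1
2 = 2 × 1 + 0
Continued fraction: [3; 1, 5, 2]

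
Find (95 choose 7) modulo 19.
0

Using Lucas' theorem:
Write n=95 and k=7 in base 19:
n in base 19: [5, 0]
k in base 19: [0, 7]
C(95,7) mod 19 = ∏ C(n_i, k_i) mod 19
Digit binomials (mod 19): C(5,0) = 1; C(0,7) = 0 (k_i > n_i)
Product: 1 × 0 = 0 ≡ 0 (mod 19)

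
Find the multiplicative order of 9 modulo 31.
15

31 is prime, so ord(9) divides φ(31) = 30.
Divisors of 30: 1, 2, 3, 5, 6, 10, 15, 30.
Repeated squaring: 9^1 ≡ 9, 9^2 ≡ 19, 9^4 ≡ 20, 9^8 ≡ 28, 9^16 ≡ 9 (mod 31).
Test 9^d mod 31 for each divisor d in increasing order:
9^1 ≡ 9
9^2 ≡ 19
9^3 = 9^2·9^1 ≡ 16
9^5 = 9^4·9^1 ≡ 25
9^6 = 9^4·9^2 ≡ 8
9^10 = 9^8·9^2 ≡ 5
9^15 = 9^8·9^4·9^2·9^1 ≡ 1  ← first divisor giving 1
The order is 15.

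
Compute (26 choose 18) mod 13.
0

Using Lucas' theorem:
Write n=26 and k=18 in base 13:
n in base 13: [2, 0]
k in base 13: [1, 5]
C(26,18) mod 13 = ∏ C(n_i, k_i) mod 13
Digit binomials (mod 13): C(2,1) = 2; C(0,5) = 0 (k_i > n_i)
Product: 2 × 0 = 0 ≡ 0 (mod 13)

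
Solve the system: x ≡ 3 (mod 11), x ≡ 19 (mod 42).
355

Using Chinese Remainder Theorem:
M = 11 × 42 = 462
M1 = 42, M2 = 11
y1 = 42^(-1) mod 11 = 5
y2 = 11^(-1) mod 42 = 23
x = (3×42×5 + 19×11×23) mod 462 = 355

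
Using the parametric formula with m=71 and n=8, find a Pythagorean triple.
(4977, 1136, 5105)

Euclid's formula: a = m² - n², b = 2mn, c = m² + n²
m = 71, n = 8
a = 71² - 8² = 5041 - 64 = 4977
b = 2 × 71 × 8 = 1136
c = 71² + 8² = 5041 + 64 = 5105
Verification: 4977² + 1136² = 24770529 + 1290496 = 26061025 = 5105² ✓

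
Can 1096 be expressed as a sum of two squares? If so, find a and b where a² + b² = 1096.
14² + 30² (a=14, b=30)

Factorization: 1096 = 2^3 × 137
By Fermat: n is sum of two squares iff every prime p ≡ 3 (mod 4) appears to even power.
All primes ≡ 3 (mod 4) appear to even power.
Search a = 0, 1, 2, … for 1096 - a² a perfect square: first hit at a = 14: 1096 - 196 = 900 = 30².
1096 = 14² + 30² = 196 + 900 ✓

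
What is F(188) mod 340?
21

Matrix identity: Q^n = [[F_(n+1), F_n], [F_n, F_(n-1)]] with Q = [[1,1],[1,0]].
n = 188 = 10111100₂. Square-and-multiply, entries mod 340:
Q^1 = [[1,1],[1,0]]
Q^2 = (Q^1)² = [[2,1],[1,1]]
Q^5 = (Q^2)²·Q = [[8,5],[5,3]]
Q^11 = (Q^5)²·Q = [[144,89],[89,55]]
Q^23 = (Q^11)²·Q = [[128,97],[97,31]]
Q^47 = (Q^23)²·Q = [[76,293],[293,123]]
Q^94 = (Q^47)² = [[165,167],[167,338]]
Q^188 = (Q^94)² = [[34,21],[21,13]]
F_188 mod 340 = Q^188[0][1] = 21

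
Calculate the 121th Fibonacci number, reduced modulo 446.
7

Matrix identity: Q^n = [[F_(n+1), F_n], [F_n, F_(n-1)]] with Q = [[1,1],[1,0]].
n = 121 = 1111001₂. Square-and-multiply, entries mod 446:
Q^1 = [[1,1],[1,0]]
Q^3 = (Q^1)²·Q = [[3,2],[2,1]]
Q^7 = (Q^3)²·Q = [[21,13],[13,8]]
Q^15 = (Q^7)²·Q = [[95,164],[164,377]]
Q^30 = (Q^15)² = [[241,250],[250,437]]
Q^60 = (Q^30)² = [[161,20],[20,141]]
Q^121 = (Q^60)²·Q = [[249,7],[7,242]]
F_121 mod 446 = Q^121[0][1] = 7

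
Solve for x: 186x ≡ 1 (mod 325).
166

gcd(186, 325) = 1, so the inverse exists.
Extended Euclidean algorithm on (325, 186):
325 = 1 × 186 + 139  ⟹  139 = (1)·325 + (-1)·186
186 = 1 × 139 + 47  ⟹  47 = (-1)·325 + (2)·186
139 = 2 × 47 + 45  ⟹  45 = (3)·325 + (-5)·186
47 = 1 × 45 + 2  ⟹  2 = (-4)·325 + (7)·186
45 = 22 × 2 + 1  ⟹  1 = (91)·325 + (-159)·186
So (-159)·186 ≡ 1 (mod 325), i.e. 186^(-1) ≡ -159 ≡ 166 (mod 325).
Check: 186 × 166 = 30876 ≡ 1 (mod 325)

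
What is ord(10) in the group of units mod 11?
2

11 is prime, so ord(10) divides φ(11) = 10.
Divisors of 10: 1, 2, 5, 10.
Repeated squaring: 10^1 ≡ 10, 10^2 ≡ 1, 10^4 ≡ 1, 10^8 ≡ 1 (mod 11).
Test 10^d mod 11 for each divisor d in increasing order:
10^1 ≡ 10
10^2 ≡ 1  ← first divisor giving 1
The order is 2.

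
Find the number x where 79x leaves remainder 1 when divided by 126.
67

gcd(79, 126) = 1, so the inverse exists.
Extended Euclidean algorithm on (126, 79):
126 = 1 × 79 + 47  ⟹  47 = (1)·126 + (-1)·79
79 = 1 × 47 + 32  ⟹  32 = (-1)·126 + (2)·79
47 = 1 × 32 + 15  ⟹  15 = (2)·126 + (-3)·79
32 = 2 × 15 + 2  ⟹  2 = (-5)·126 + (8)·79
15 = 7 × 2 + 1  ⟹  1 = (37)·126 + (-59)·79
So (-59)·79 ≡ 1 (mod 126), i.e. 79^(-1) ≡ -59 ≡ 67 (mod 126).
Check: 79 × 67 = 5293 ≡ 1 (mod 126)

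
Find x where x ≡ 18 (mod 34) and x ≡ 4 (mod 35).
494

Using Chinese Remainder Theorem:
M = 34 × 35 = 1190
M1 = 35, M2 = 34
y1 = 35^(-1) mod 34 = 1
y2 = 34^(-1) mod 35 = 34
x = (18×35×1 + 4×34×34) mod 1190 = 494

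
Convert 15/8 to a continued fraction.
[1; 1, 7]

Euclidean algorithm steps:
15 = 1 × 8 + 7
8 = 1 × 7 + 1
7 = 7 × 1 + 0
Continued fraction: [1; 1, 7]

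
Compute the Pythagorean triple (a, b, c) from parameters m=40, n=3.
(1591, 240, 1609)

Euclid's formula: a = m² - n², b = 2mn, c = m² + n²
m = 40, n = 3
a = 40² - 3² = 1600 - 9 = 1591
b = 2 × 40 × 3 = 240
c = 40² + 3² = 1600 + 9 = 1609
Verification: 1591² + 240² = 2531281 + 57600 = 2588881 = 1609² ✓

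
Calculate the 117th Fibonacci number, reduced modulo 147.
5

Matrix identity: Q^n = [[F_(n+1), F_n], [F_n, F_(n-1)]] with Q = [[1,1],[1,0]].
n = 117 = 1110101₂. Square-and-multiply, entries mod 147:
Q^1 = [[1,1],[1,0]]
Q^3 = (Q^1)²·Q = [[3,2],[2,1]]
Q^7 = (Q^3)²·Q = [[21,13],[13,8]]
Q^14 = (Q^7)² = [[22,83],[83,86]]
Q^29 = (Q^14)²·Q = [[20,23],[23,144]]
Q^58 = (Q^29)² = [[47,97],[97,97]]
Q^117 = (Q^58)²·Q = [[8,5],[5,3]]
F_117 mod 147 = Q^117[0][1] = 5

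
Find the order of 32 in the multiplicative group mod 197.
196

197 is prime, so ord(32) divides φ(197) = 196.
Divisors of 196: 1, 2, 4, 7, 14, 28, 49, 98, 196.
Repeated squaring: 32^1 ≡ 32, 32^2 ≡ 39, 32^4 ≡ 142, 32^8 ≡ 70, 32^16 ≡ 172, 32^32 ≡ 34, 32^64 ≡ 171, 32^128 ≡ 85 (mod 197).
Test 32^d mod 197 for each divisor d in increasing order:
32^1 ≡ 32
32^2 ≡ 39
32^4 ≡ 142
32^7 = 32^4·32^2·32^1 ≡ 113
32^14 = 32^8·32^4·32^2 ≡ 161
32^28 = 32^16·32^8·32^4 ≡ 114
32^49 = 32^32·32^16·32^1 ≡ 183
32^98 = 32^64·32^32·32^2 ≡ 196
32^196 = 32^128·32^64·32^4 ≡ 1  ← first divisor giving 1
The order is 196.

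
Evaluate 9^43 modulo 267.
99

Repeated squaring. Binary of 43 = 101011.
9^1 ≡ 9 (mod 267); 9^2 ≡ 81 (mod 267); 9^4 ≡ 153 (mod 267); 9^8 ≡ 180 (mod 267); 9^16 ≡ 93 (mod 267); 9^32 ≡ 105 (mod 267)
9^43 = 9^1 × 9^2 × 9^8 × 9^32 ≡ 99 (mod 267)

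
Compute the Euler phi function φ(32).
16

32 = 2^5
φ(n) = n × ∏(1 - 1/p) for each prime p dividing n
φ(32) = 32 × (1 - 1/2) = 16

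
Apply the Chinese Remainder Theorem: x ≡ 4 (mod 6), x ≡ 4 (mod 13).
4

Using Chinese Remainder Theorem:
M = 6 × 13 = 78
M1 = 13, M2 = 6
y1 = 13^(-1) mod 6 = 1
y2 = 6^(-1) mod 13 = 11
x = (4×13×1 + 4×6×11) mod 78 = 4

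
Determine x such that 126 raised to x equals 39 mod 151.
28

Baby-step giant-step with step n = ⌈√151⌉ = 13.
Baby steps 126^j mod 151 (j:value) for j=0..12: 0:1, 1:126, 2:21, 3:79, 4:139, 5:149, 6:50, 7:109, 8:144, 9:24, 10:4, 11:51, 12:84.
Giant-step multiplier: 126^(-13) ≡ 126^(150-13) = 126^137 ≡ 54 (mod 151).
Giant steps γ_i = 39·54^i mod 151: γ_0=39, γ_1=143, γ_2=21 (in table at j=2).
x = i·n + j = 2·13 + 2 = 28.
Check: 126^28 ≡ 39 (mod 151).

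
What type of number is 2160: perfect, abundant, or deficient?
abundant

Proper divisors of 2160: sum = 1 + 2 + 3 + 4 + 5 + 6 + 8 + 9 + ... + 432 + 540 + 720 + 1080 (39 divisors) = 5280
Since 5280 > 2160, 2160 is abundant.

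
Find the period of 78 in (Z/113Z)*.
16

113 is prime, so ord(78) divides φ(113) = 112.
Divisors of 112: 1, 2, 4, 7, 8, 14, 16, 28, 56, 112.
Repeated squaring: 78^1 ≡ 78, 78^2 ≡ 95, 78^4 ≡ 98, 78^8 ≡ 112, 78^16 ≡ 1, 78^32 ≡ 1, 78^64 ≡ 1 (mod 113).
Test 78^d mod 113 for each divisor d in increasing order:
78^1 ≡ 78
78^2 ≡ 95
78^4 ≡ 98
78^7 = 78^4·78^2·78^1 ≡ 42
78^8 ≡ 112
78^14 = 78^8·78^4·78^2 ≡ 69
78^16 ≡ 1  ← first divisor giving 1
The order is 16.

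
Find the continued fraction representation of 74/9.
[8; 4, 2]

Euclidean algorithm steps:
74 = 8 × 9 + 2
9 = 4 × 2 + 1
2 = 2 × 1 + 0
Continued fraction: [8; 4, 2]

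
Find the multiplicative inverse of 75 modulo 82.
35

gcd(75, 82) = 1, so the inverse exists.
Extended Euclidean algorithm on (82, 75):
82 = 1 × 75 + 7  ⟹  7 = (1)·82 + (-1)·75
75 = 10 × 7 + 5  ⟹  5 = (-10)·82 + (11)·75
7 = 1 × 5 + 2  ⟹  2 = (11)·82 + (-12)·75
5 = 2 × 2 + 1  ⟹  1 = (-32)·82 + (35)·75
So (35)·75 ≡ 1 (mod 82), i.e. 75^(-1) ≡ 35 (mod 82).
Check: 75 × 35 = 2625 ≡ 1 (mod 82)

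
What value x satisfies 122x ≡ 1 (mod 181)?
46

gcd(122, 181) = 1, so the inverse exists.
Extended Euclidean algorithm on (181, 122):
181 = 1 × 122 + 59  ⟹  59 = (1)·181 + (-1)·122
122 = 2 × 59 + 4  ⟹  4 = (-2)·181 + (3)·122
59 = 14 × 4 + 3  ⟹  3 = (29)·181 + (-43)·122
4 = 1 × 3 + 1  ⟹  1 = (-31)·181 + (46)·122
So (46)·122 ≡ 1 (mod 181), i.e. 122^(-1) ≡ 46 (mod 181).
Check: 122 × 46 = 5612 ≡ 1 (mod 181)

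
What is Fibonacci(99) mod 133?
72

Matrix identity: Q^n = [[F_(n+1), F_n], [F_n, F_(n-1)]] with Q = [[1,1],[1,0]].
n = 99 = 1100011₂. Square-and-multiply, entries mod 133:
Q^1 = [[1,1],[1,0]]
Q^3 = (Q^1)²·Q = [[3,2],[2,1]]
Q^6 = (Q^3)² = [[13,8],[8,5]]
Q^12 = (Q^6)² = [[100,11],[11,89]]
Q^24 = (Q^12)² = [[13,84],[84,62]]
Q^49 = (Q^24)²·Q = [[92,43],[43,49]]
Q^99 = (Q^49)²·Q = [[17,72],[72,78]]
F_99 mod 133 = Q^99[0][1] = 72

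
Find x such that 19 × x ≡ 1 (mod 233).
184

gcd(19, 233) = 1, so the inverse exists.
Extended Euclidean algorithm on (233, 19):
233 = 12 × 19 + 5  ⟹  5 = (1)·233 + (-12)·19
19 = 3 × 5 + 4  ⟹  4 = (-3)·233 + (37)·19
5 = 1 × 4 + 1  ⟹  1 = (4)·233 + (-49)·19
So (-49)·19 ≡ 1 (mod 233), i.e. 19^(-1) ≡ -49 ≡ 184 (mod 233).
Check: 19 × 184 = 3496 ≡ 1 (mod 233)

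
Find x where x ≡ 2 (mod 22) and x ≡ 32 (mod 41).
442

Using Chinese Remainder Theorem:
M = 22 × 41 = 902
M1 = 41, M2 = 22
y1 = 41^(-1) mod 22 = 7
y2 = 22^(-1) mod 41 = 28
x = (2×41×7 + 32×22×28) mod 902 = 442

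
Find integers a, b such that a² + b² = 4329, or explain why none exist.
27² + 60² (a=27, b=60)

Factorization: 4329 = 3^2 × 13 × 37
By Fermat: n is sum of two squares iff every prime p ≡ 3 (mod 4) appears to even power.
All primes ≡ 3 (mod 4) appear to even power.
Search a = 0, 1, 2, … for 4329 - a² a perfect square: first hit at a = 27: 4329 - 729 = 3600 = 60².
4329 = 27² + 60² = 729 + 3600 ✓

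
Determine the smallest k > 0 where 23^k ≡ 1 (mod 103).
17

103 is prime, so ord(23) divides φ(103) = 102.
Divisors of 102: 1, 2, 3, 6, 17, 34, 51, 102.
Repeated squaring: 23^1 ≡ 23, 23^2 ≡ 14, 23^4 ≡ 93, 23^8 ≡ 100, 23^16 ≡ 9, 23^32 ≡ 81, 23^64 ≡ 72 (mod 103).
Test 23^d mod 103 for each divisor d in increasing order:
23^1 ≡ 23
23^2 ≡ 14
23^3 = 23^2·23^1 ≡ 13
23^6 = 23^4·23^2 ≡ 66
23^17 = 23^16·23^1 ≡ 1  ← first divisor giving 1
The order is 17.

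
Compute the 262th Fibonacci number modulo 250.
231

Matrix identity: Q^n = [[F_(n+1), F_n], [F_n, F_(n-1)]] with Q = [[1,1],[1,0]].
n = 262 = 100000110₂. Square-and-multiply, entries mod 250:
Q^1 = [[1,1],[1,0]]
Q^2 = (Q^1)² = [[2,1],[1,1]]
Q^4 = (Q^2)² = [[5,3],[3,2]]
Q^8 = (Q^4)² = [[34,21],[21,13]]
Q^16 = (Q^8)² = [[97,237],[237,110]]
Q^32 = (Q^16)² = [[78,59],[59,19]]
Q^65 = (Q^32)²·Q = [[38,65],[65,223]]
Q^131 = (Q^65)²·Q = [[134,169],[169,215]]
Q^262 = (Q^131)² = [[17,231],[231,36]]
F_262 mod 250 = Q^262[0][1] = 231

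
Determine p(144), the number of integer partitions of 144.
22540654445

p(n) counts ways to write n as a sum of positive integers (order ignored).
Euler's pentagonal recurrence: p(k) = p(k-1) + p(k-2) - p(k-5) - p(k-7) + p(k-12) + p(k-15) - ... (offsets j(3j∓1)/2, signs ++--, p(0)=1, p(<0)=0).
DP table for k = 0..143: p(0)=1, p(1)=1, p(2)=2, p(3)=3, p(4)=5, p(5)=7, p(6)=11, p(7)=15, p(8)=22, p(9)=30, p(10)=42, p(11)=56, p(12)=77, p(13)=101, p(14)=135, p(15)=176, p(16)=231, p(17)=297, p(18)=385, p(19)=490, p(20)=627, p(21)=792, p(22)=1002, p(23)=1255, p(24)=1575, p(25)=1958, p(26)=2436, p(27)=3010, p(28)=3718, p(29)=4565, p(30)=5604, p(31)=6842, p(32)=8349, p(33)=10143, p(34)=12310, p(35)=14883, p(36)=17977, p(37)=21637, p(38)=26015, p(39)=31185, p(40)=37338, p(41)=44583, p(42)=53174, p(43)=63261, p(44)=75175, p(45)=89134, p(46)=105558, p(47)=124754, p(48)=147273, p(49)=173525, p(50)=204226, p(51)=239943, p(52)=281589, p(53)=329931, p(54)=386155, p(55)=451276, p(56)=526823, p(57)=614154, p(58)=715220, p(59)=831820, p(60)=966467, p(61)=1121505, p(62)=1300156, p(63)=1505499, p(64)=1741630, p(65)=2012558, p(66)=2323520, p(67)=2679689, p(68)=3087735, p(69)=3554345, p(70)=4087968, p(71)=4697205, p(72)=5392783, p(73)=6185689, p(74)=7089500, p(75)=8118264, p(76)=9289091, p(77)=10619863, p(78)=12132164, p(79)=13848650, p(80)=15796476, p(81)=18004327, p(82)=20506255, p(83)=23338469, p(84)=26543660, p(85)=30167357, p(86)=34262962, p(87)=38887673, p(88)=44108109, p(89)=49995925, p(90)=56634173, p(91)=64112359, p(92)=72533807, p(93)=82010177, p(94)=92669720, p(95)=104651419, p(96)=118114304, p(97)=133230930, p(98)=150198136, p(99)=169229875, p(100)=190569292, p(101)=214481126, p(102)=241265379, p(103)=271248950, p(104)=304801365, p(105)=342325709, p(106)=384276336, p(107)=431149389, p(108)=483502844, p(109)=541946240, p(110)=607163746, p(111)=679903203, p(112)=761002156, p(113)=851376628, p(114)=952050665, p(115)=1064144451, p(116)=1188908248, p(117)=1327710076, p(118)=1482074143, p(119)=1653668665, p(120)=1844349560, p(121)=2056148051, p(122)=2291320912, p(123)=2552338241, p(124)=2841940500, p(125)=3163127352, p(126)=3519222692, p(127)=3913864295, p(128)=4351078600, p(129)=4835271870, p(130)=5371315400, p(131)=5964539504, p(132)=6620830889, p(133)=7346629512, p(134)=8149040695, p(135)=9035836076, p(136)=10015581680, p(137)=11097645016, p(138)=12292341831, p(139)=13610949895, p(140)=15065878135, p(141)=16670689208, p(142)=18440293320, p(143)=20390982757.
Final step: p(144) = p(143) + p(142) - p(139) - p(137) + p(132) + p(129) - p(122) - p(118) + p(109) + p(104) - p(93) - p(87) + p(74) + p(67) - p(52) - p(44) + p(27) + p(18)
= 20390982757 + 18440293320 - 13610949895 - 11097645016 + 6620830889 + 4835271870 - 2291320912 - 1482074143 + 541946240 + 304801365 - 82010177 - 38887673 + 7089500 + 2679689 - 281589 - 75175 + 3010 + 385
= 22540654445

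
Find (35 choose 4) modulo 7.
0

Using Lucas' theorem:
Write n=35 and k=4 in base 7:
n in base 7: [5, 0]
k in base 7: [0, 4]
C(35,4) mod 7 = ∏ C(n_i, k_i) mod 7
Digit binomials (mod 7): C(5,0) = 1; C(0,4) = 0 (k_i > n_i)
Product: 1 × 0 = 0 ≡ 0 (mod 7)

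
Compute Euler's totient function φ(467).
466

467 = 467
φ(n) = n × ∏(1 - 1/p) for each prime p dividing n
φ(467) = 467 × (1 - 1/467) = 466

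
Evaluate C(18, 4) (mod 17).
0

Using Lucas' theorem:
Write n=18 and k=4 in base 17:
n in base 17: [1, 1]
k in base 17: [0, 4]
C(18,4) mod 17 = ∏ C(n_i, k_i) mod 17
Digit binomials (mod 17): C(1,0) = 1; C(1,4) = 0 (k_i > n_i)
Product: 1 × 0 = 0 ≡ 0 (mod 17)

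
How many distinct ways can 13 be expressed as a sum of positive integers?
101

p(n) counts ways to write n as a sum of positive integers (order ignored).
Euler's pentagonal recurrence: p(k) = p(k-1) + p(k-2) - p(k-5) - p(k-7) + p(k-12) + p(k-15) - ... (offsets j(3j∓1)/2, signs ++--, p(0)=1, p(<0)=0).
DP table for k = 0..12: p(0)=1, p(1)=1, p(2)=2, p(3)=3, p(4)=5, p(5)=7, p(6)=11, p(7)=15, p(8)=22, p(9)=30, p(10)=42, p(11)=56, p(12)=77.
Final step: p(13) = p(12) + p(11) - p(8) - p(6) + p(1)
= 77 + 56 - 22 - 11 + 1
= 101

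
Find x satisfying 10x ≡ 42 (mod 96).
x ≡ 33 (mod 48)

gcd(10, 96) = 2, which divides 42, so solutions exist.
Divide through by 2: 5x ≡ 21 (mod 48).
Find 5^(-1) mod 48 by the extended Euclidean algorithm:
48 = 9 × 5 + 3  ⟹  3 = (1)·48 + (-9)·5
5 = 1 × 3 + 2  ⟹  2 = (-1)·48 + (10)·5
3 = 1 × 2 + 1  ⟹  1 = (2)·48 + (-19)·5
So (-19)·5 ≡ 1 (mod 48), i.e. 5^(-1) ≡ -19 ≡ 29 (mod 48).
x ≡ 29 × 21 = 609 ≡ 33 (mod 48).
Check: 10 × 33 = 330 ≡ 42 (mod 96).
x ≡ 33 (mod 48), giving 2 solutions mod 96.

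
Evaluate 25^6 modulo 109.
27

Repeated squaring. Binary of 6 = 110.
25^1 ≡ 25 (mod 109); 25^2 ≡ 80 (mod 109); 25^4 ≡ 78 (mod 109)
25^6 = 25^2 × 25^4 ≡ 27 (mod 109)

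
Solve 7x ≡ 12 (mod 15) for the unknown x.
x ≡ 6 (mod 15)

gcd(7, 15) = 1, which divides 12, so solutions exist.
Find 7^(-1) mod 15 by the extended Euclidean algorithm:
15 = 2 × 7 + 1  ⟹  1 = (1)·15 + (-2)·7
So (-2)·7 ≡ 1 (mod 15), i.e. 7^(-1) ≡ -2 ≡ 13 (mod 15).
x ≡ 13 × 12 = 156 ≡ 6 (mod 15).
Check: 7 × 6 = 42 ≡ 12 (mod 15).
Unique solution: x ≡ 6 (mod 15)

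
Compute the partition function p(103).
271248950

p(n) counts ways to write n as a sum of positive integers (order ignored).
Euler's pentagonal recurrence: p(k) = p(k-1) + p(k-2) - p(k-5) - p(k-7) + p(k-12) + p(k-15) - ... (offsets j(3j∓1)/2, signs ++--, p(0)=1, p(<0)=0).
DP table for k = 0..102: p(0)=1, p(1)=1, p(2)=2, p(3)=3, p(4)=5, p(5)=7, p(6)=11, p(7)=15, p(8)=22, p(9)=30, p(10)=42, p(11)=56, p(12)=77, p(13)=101, p(14)=135, p(15)=176, p(16)=231, p(17)=297, p(18)=385, p(19)=490, p(20)=627, p(21)=792, p(22)=1002, p(23)=1255, p(24)=1575, p(25)=1958, p(26)=2436, p(27)=3010, p(28)=3718, p(29)=4565, p(30)=5604, p(31)=6842, p(32)=8349, p(33)=10143, p(34)=12310, p(35)=14883, p(36)=17977, p(37)=21637, p(38)=26015, p(39)=31185, p(40)=37338, p(41)=44583, p(42)=53174, p(43)=63261, p(44)=75175, p(45)=89134, p(46)=105558, p(47)=124754, p(48)=147273, p(49)=173525, p(50)=204226, p(51)=239943, p(52)=281589, p(53)=329931, p(54)=386155, p(55)=451276, p(56)=526823, p(57)=614154, p(58)=715220, p(59)=831820, p(60)=966467, p(61)=1121505, p(62)=1300156, p(63)=1505499, p(64)=1741630, p(65)=2012558, p(66)=2323520, p(67)=2679689, p(68)=3087735, p(69)=3554345, p(70)=4087968, p(71)=4697205, p(72)=5392783, p(73)=6185689, p(74)=7089500, p(75)=8118264, p(76)=9289091, p(77)=10619863, p(78)=12132164, p(79)=13848650, p(80)=15796476, p(81)=18004327, p(82)=20506255, p(83)=23338469, p(84)=26543660, p(85)=30167357, p(86)=34262962, p(87)=38887673, p(88)=44108109, p(89)=49995925, p(90)=56634173, p(91)=64112359, p(92)=72533807, p(93)=82010177, p(94)=92669720, p(95)=104651419, p(96)=118114304, p(97)=133230930, p(98)=150198136, p(99)=169229875, p(100)=190569292, p(101)=214481126, p(102)=241265379.
Final step: p(103) = p(102) + p(101) - p(98) - p(96) + p(91) + p(88) - p(81) - p(77) + p(68) + p(63) - p(52) - p(46) + p(33) + p(26) - p(11) - p(3)
= 241265379 + 214481126 - 150198136 - 118114304 + 64112359 + 44108109 - 18004327 - 10619863 + 3087735 + 1505499 - 281589 - 105558 + 10143 + 2436 - 56 - 3
= 271248950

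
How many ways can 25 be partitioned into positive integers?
1958

p(n) counts ways to write n as a sum of positive integers (order ignored).
Euler's pentagonal recurrence: p(k) = p(k-1) + p(k-2) - p(k-5) - p(k-7) + p(k-12) + p(k-15) - ... (offsets j(3j∓1)/2, signs ++--, p(0)=1, p(<0)=0).
DP table for k = 0..24: p(0)=1, p(1)=1, p(2)=2, p(3)=3, p(4)=5, p(5)=7, p(6)=11, p(7)=15, p(8)=22, p(9)=30, p(10)=42, p(11)=56, p(12)=77, p(13)=101, p(14)=135, p(15)=176, p(16)=231, p(17)=297, p(18)=385, p(19)=490, p(20)=627, p(21)=792, p(22)=1002, p(23)=1255, p(24)=1575.
Final step: p(25) = p(24) + p(23) - p(20) - p(18) + p(13) + p(10) - p(3)
= 1575 + 1255 - 627 - 385 + 101 + 42 - 3
= 1958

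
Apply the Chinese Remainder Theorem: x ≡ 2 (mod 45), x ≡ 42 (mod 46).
272

Using Chinese Remainder Theorem:
M = 45 × 46 = 2070
M1 = 46, M2 = 45
y1 = 46^(-1) mod 45 = 1
y2 = 45^(-1) mod 46 = 45
x = (2×46×1 + 42×45×45) mod 2070 = 272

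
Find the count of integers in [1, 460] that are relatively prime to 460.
176

460 = 2^2 × 5 × 23
φ(n) = n × ∏(1 - 1/p) for each prime p dividing n
φ(460) = 460 × (1 - 1/2) × (1 - 1/5) × (1 - 1/23) = 176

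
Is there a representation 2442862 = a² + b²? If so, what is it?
Not possible

Factorization: 2442862 = 2 × 31^3 × 41
By Fermat: n is sum of two squares iff every prime p ≡ 3 (mod 4) appears to even power.
Prime(s) ≡ 3 (mod 4) with odd exponent: [(31, 3)]
Therefore 2442862 cannot be expressed as a² + b².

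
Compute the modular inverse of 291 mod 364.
359

gcd(291, 364) = 1, so the inverse exists.
Extended Euclidean algorithm on (364, 291):
364 = 1 × 291 + 73  ⟹  73 = (1)·364 + (-1)·291
291 = 3 × 73 + 72  ⟹  72 = (-3)·364 + (4)·291
73 = 1 × 72 + 1  ⟹  1 = (4)·364 + (-5)·291
So (-5)·291 ≡ 1 (mod 364), i.e. 291^(-1) ≡ -5 ≡ 359 (mod 364).
Check: 291 × 359 = 104469 ≡ 1 (mod 364)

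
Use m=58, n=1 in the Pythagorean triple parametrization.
(3363, 116, 3365)

Euclid's formula: a = m² - n², b = 2mn, c = m² + n²
m = 58, n = 1
a = 58² - 1² = 3364 - 1 = 3363
b = 2 × 58 × 1 = 116
c = 58² + 1² = 3364 + 1 = 3365
Verification: 3363² + 116² = 11309769 + 13456 = 11323225 = 3365² ✓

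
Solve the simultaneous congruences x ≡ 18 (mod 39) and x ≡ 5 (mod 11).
291

Using Chinese Remainder Theorem:
M = 39 × 11 = 429
M1 = 11, M2 = 39
y1 = 11^(-1) mod 39 = 32
y2 = 39^(-1) mod 11 = 2
x = (18×11×32 + 5×39×2) mod 429 = 291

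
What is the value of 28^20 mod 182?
126

Repeated squaring. Binary of 20 = 10100.
28^1 ≡ 28 (mod 182); 28^2 ≡ 56 (mod 182); 28^4 ≡ 42 (mod 182); 28^8 ≡ 126 (mod 182); 28^16 ≡ 42 (mod 182)
28^20 = 28^4 × 28^16 ≡ 126 (mod 182)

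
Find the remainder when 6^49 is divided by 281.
89

Repeated squaring. Binary of 49 = 110001.
6^1 ≡ 6 (mod 281); 6^2 ≡ 36 (mod 281); 6^4 ≡ 172 (mod 281); 6^8 ≡ 79 (mod 281); 6^16 ≡ 59 (mod 281); 6^32 ≡ 109 (mod 281)
6^49 = 6^1 × 6^16 × 6^32 ≡ 89 (mod 281)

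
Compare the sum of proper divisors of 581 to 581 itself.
deficient

Proper divisors of 581: sum = 1 + 7 + 83 = 91
Since 91 < 581, 581 is deficient.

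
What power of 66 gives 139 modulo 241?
39

Baby-step giant-step with step n = ⌈√241⌉ = 16.
Baby steps 66^j mod 241 (j:value) for j=0..15: 0:1, 1:66, 2:18, 3:224, 4:83, 5:176, 6:48, 7:35, 8:141, 9:148, 10:128, 11:13, 12:135, 13:234, 14:20, 15:115.
Giant-step multiplier: 66^(-16) ≡ 66^(240-16) = 66^224 ≡ 160 (mod 241).
Giant steps γ_i = 139·160^i mod 241: γ_0=139, γ_1=68, γ_2=35 (in table at j=7).
x = i·n + j = 2·16 + 7 = 39.
Check: 66^39 ≡ 139 (mod 241).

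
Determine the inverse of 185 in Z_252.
173

gcd(185, 252) = 1, so the inverse exists.
Extended Euclidean algorithm on (252, 185):
252 = 1 × 185 + 67  ⟹  67 = (1)·252 + (-1)·185
185 = 2 × 67 + 51  ⟹  51 = (-2)·252 + (3)·185
67 = 1 × 51 + 16  ⟹  16 = (3)·252 + (-4)·185
51 = 3 × 16 + 3  ⟹  3 = (-11)·252 + (15)·185
16 = 5 × 3 + 1  ⟹  1 = (58)·252 + (-79)·185
So (-79)·185 ≡ 1 (mod 252), i.e. 185^(-1) ≡ -79 ≡ 173 (mod 252).
Check: 185 × 173 = 32005 ≡ 1 (mod 252)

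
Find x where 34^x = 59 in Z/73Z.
25

Baby-step giant-step with step n = ⌈√73⌉ = 9.
Baby steps 34^j mod 73 (j:value) for j=0..8: 0:1, 1:34, 2:61, 3:30, 4:71, 5:5, 6:24, 7:13, 8:4.
Giant-step multiplier: 34^(-9) ≡ 34^(72-9) = 34^63 ≡ 51 (mod 73).
Giant steps γ_i = 59·51^i mod 73: γ_0=59, γ_1=16, γ_2=13 (in table at j=7).
x = i·n + j = 2·9 + 7 = 25.
Check: 34^25 ≡ 59 (mod 73).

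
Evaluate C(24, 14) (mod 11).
0

Using Lucas' theorem:
Write n=24 and k=14 in base 11:
n in base 11: [2, 2]
k in base 11: [1, 3]
C(24,14) mod 11 = ∏ C(n_i, k_i) mod 11
Digit binomials (mod 11): C(2,1) = 2; C(2,3) = 0 (k_i > n_i)
Product: 2 × 0 = 0 ≡ 0 (mod 11)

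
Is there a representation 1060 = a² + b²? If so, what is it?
6² + 32² (a=6, b=32)

Factorization: 1060 = 2^2 × 5 × 53
By Fermat: n is sum of two squares iff every prime p ≡ 3 (mod 4) appears to even power.
All primes ≡ 3 (mod 4) appear to even power.
Search a = 0, 1, 2, … for 1060 - a² a perfect square: first hit at a = 6: 1060 - 36 = 1024 = 32².
1060 = 6² + 32² = 36 + 1024 ✓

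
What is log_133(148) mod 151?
108

Baby-step giant-step with step n = ⌈√151⌉ = 13.
Baby steps 133^j mod 151 (j:value) for j=0..12: 0:1, 1:133, 2:22, 3:57, 4:31, 5:46, 6:78, 7:106, 8:55, 9:67, 10:2, 11:115, 12:44.
Giant-step multiplier: 133^(-13) ≡ 133^(150-13) = 133^137 ≡ 102 (mod 151).
Giant steps γ_i = 148·102^i mod 151: γ_0=148, γ_1=147, γ_2=45, γ_3=60, γ_4=80, γ_5=6, γ_6=8, γ_7=61, γ_8=31 (in table at j=4).
x = i·n + j = 8·13 + 4 = 108.
Check: 133^108 ≡ 148 (mod 151).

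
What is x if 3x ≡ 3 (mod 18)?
x ≡ 1 (mod 6)

gcd(3, 18) = 3, which divides 3, so solutions exist.
Divide through by 3: x ≡ 1 (mod 6).
The coefficient of x is now 1, so x ≡ 1 (mod 6).
Check: 3 × 1 = 3 ≡ 3 (mod 18).
x ≡ 1 (mod 6), giving 3 solutions mod 18.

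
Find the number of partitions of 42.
53174

p(n) counts ways to write n as a sum of positive integers (order ignored).
Euler's pentagonal recurrence: p(k) = p(k-1) + p(k-2) - p(k-5) - p(k-7) + p(k-12) + p(k-15) - ... (offsets j(3j∓1)/2, signs ++--, p(0)=1, p(<0)=0).
DP table for k = 0..41: p(0)=1, p(1)=1, p(2)=2, p(3)=3, p(4)=5, p(5)=7, p(6)=11, p(7)=15, p(8)=22, p(9)=30, p(10)=42, p(11)=56, p(12)=77, p(13)=101, p(14)=135, p(15)=176, p(16)=231, p(17)=297, p(18)=385, p(19)=490, p(20)=627, p(21)=792, p(22)=1002, p(23)=1255, p(24)=1575, p(25)=1958, p(26)=2436, p(27)=3010, p(28)=3718, p(29)=4565, p(30)=5604, p(31)=6842, p(32)=8349, p(33)=10143, p(34)=12310, p(35)=14883, p(36)=17977, p(37)=21637, p(38)=26015, p(39)=31185, p(40)=37338, p(41)=44583.
Final step: p(42) = p(41) + p(40) - p(37) - p(35) + p(30) + p(27) - p(20) - p(16) + p(7) + p(2)
= 44583 + 37338 - 21637 - 14883 + 5604 + 3010 - 627 - 231 + 15 + 2
= 53174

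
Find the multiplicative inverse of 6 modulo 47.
8

gcd(6, 47) = 1, so the inverse exists.
Extended Euclidean algorithm on (47, 6):
47 = 7 × 6 + 5  ⟹  5 = (1)·47 + (-7)·6
6 = 1 × 5 + 1  ⟹  1 = (-1)·47 + (8)·6
So (8)·6 ≡ 1 (mod 47), i.e. 6^(-1) ≡ 8 (mod 47).
Check: 6 × 8 = 48 ≡ 1 (mod 47)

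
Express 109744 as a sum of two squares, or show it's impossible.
Not possible

Factorization: 109744 = 2^4 × 19^3
By Fermat: n is sum of two squares iff every prime p ≡ 3 (mod 4) appears to even power.
Prime(s) ≡ 3 (mod 4) with odd exponent: [(19, 3)]
Therefore 109744 cannot be expressed as a² + b².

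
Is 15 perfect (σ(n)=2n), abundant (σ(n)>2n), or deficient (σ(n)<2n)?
deficient

Proper divisors of 15: sum = 1 + 3 + 5 = 9
Since 9 < 15, 15 is deficient.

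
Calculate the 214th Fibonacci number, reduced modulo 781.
3

Matrix identity: Q^n = [[F_(n+1), F_n], [F_n, F_(n-1)]] with Q = [[1,1],[1,0]].
n = 214 = 11010110₂. Square-and-multiply, entries mod 781:
Q^1 = [[1,1],[1,0]]
Q^3 = (Q^1)²·Q = [[3,2],[2,1]]
Q^6 = (Q^3)² = [[13,8],[8,5]]
Q^13 = (Q^6)²·Q = [[377,233],[233,144]]
Q^26 = (Q^13)² = [[387,338],[338,49]]
Q^53 = (Q^26)²·Q = [[575,35],[35,540]]
Q^107 = (Q^53)²·Q = [[681,706],[706,756]]
Q^214 = (Q^107)² = [[5,3],[3,2]]
F_214 mod 781 = Q^214[0][1] = 3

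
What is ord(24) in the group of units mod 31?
30

31 is prime, so ord(24) divides φ(31) = 30.
Divisors of 30: 1, 2, 3, 5, 6, 10, 15, 30.
Repeated squaring: 24^1 ≡ 24, 24^2 ≡ 18, 24^4 ≡ 14, 24^8 ≡ 10, 24^16 ≡ 7 (mod 31).
Test 24^d mod 31 for each divisor d in increasing order:
24^1 ≡ 24
24^2 ≡ 18
24^3 = 24^2·24^1 ≡ 29
24^5 = 24^4·24^1 ≡ 26
24^6 = 24^4·24^2 ≡ 4
24^10 = 24^8·24^2 ≡ 25
24^15 = 24^8·24^4·24^2·24^1 ≡ 30
24^30 = 24^16·24^8·24^4·24^2 ≡ 1  ← first divisor giving 1
The order is 30.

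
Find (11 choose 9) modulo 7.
6

Using Lucas' theorem:
Write n=11 and k=9 in base 7:
n in base 7: [1, 4]
k in base 7: [1, 2]
C(11,9) mod 7 = ∏ C(n_i, k_i) mod 7
Digit binomials (mod 7): C(1,1) = 1; C(4,2) = 6
Product: 1 × 6 = 6 ≡ 6 (mod 7)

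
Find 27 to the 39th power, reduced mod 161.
48

Repeated squaring. Binary of 39 = 100111.
27^1 ≡ 27 (mod 161); 27^2 ≡ 85 (mod 161); 27^4 ≡ 141 (mod 161); 27^8 ≡ 78 (mod 161); 27^16 ≡ 127 (mod 161); 27^32 ≡ 29 (mod 161)
27^39 = 27^1 × 27^2 × 27^4 × 27^32 ≡ 48 (mod 161)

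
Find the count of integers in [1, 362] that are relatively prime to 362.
180

362 = 2 × 181
φ(n) = n × ∏(1 - 1/p) for each prime p dividing n
φ(362) = 362 × (1 - 1/2) × (1 - 1/181) = 180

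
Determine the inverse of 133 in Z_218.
159

gcd(133, 218) = 1, so the inverse exists.
Extended Euclidean algorithm on (218, 133):
218 = 1 × 133 + 85  ⟹  85 = (1)·218 + (-1)·133
133 = 1 × 85 + 48  ⟹  48 = (-1)·218 + (2)·133
85 = 1 × 48 + 37  ⟹  37 = (2)·218 + (-3)·133
48 = 1 × 37 + 11  ⟹  11 = (-3)·218 + (5)·133
37 = 3 × 11 + 4  ⟹  4 = (11)·218 + (-18)·133
11 = 2 × 4 + 3  ⟹  3 = (-25)·218 + (41)·133
4 = 1 × 3 + 1  ⟹  1 = (36)·218 + (-59)·133
So (-59)·133 ≡ 1 (mod 218), i.e. 133^(-1) ≡ -59 ≡ 159 (mod 218).
Check: 133 × 159 = 21147 ≡ 1 (mod 218)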